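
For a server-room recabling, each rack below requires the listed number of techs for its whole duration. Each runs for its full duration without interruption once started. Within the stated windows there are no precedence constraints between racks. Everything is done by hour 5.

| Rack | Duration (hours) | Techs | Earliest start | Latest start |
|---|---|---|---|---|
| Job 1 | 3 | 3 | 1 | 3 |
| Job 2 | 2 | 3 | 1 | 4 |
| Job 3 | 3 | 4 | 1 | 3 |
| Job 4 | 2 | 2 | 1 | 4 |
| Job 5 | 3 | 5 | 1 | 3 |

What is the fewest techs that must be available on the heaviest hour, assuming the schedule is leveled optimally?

Early-start (Job 1@1, Job 2@1, Job 3@1, Job 4@1, Job 5@1) gives peak 17: h1:17  h2:17  h3:12  h4:0  h5:0.
Shift Job 5→3.
Schedule Job 1@1, Job 2@1, Job 3@1, Job 4@1, Job 5@3: h1:12  h2:12  h3:12  h4:5  h5:5 — peak 12.

12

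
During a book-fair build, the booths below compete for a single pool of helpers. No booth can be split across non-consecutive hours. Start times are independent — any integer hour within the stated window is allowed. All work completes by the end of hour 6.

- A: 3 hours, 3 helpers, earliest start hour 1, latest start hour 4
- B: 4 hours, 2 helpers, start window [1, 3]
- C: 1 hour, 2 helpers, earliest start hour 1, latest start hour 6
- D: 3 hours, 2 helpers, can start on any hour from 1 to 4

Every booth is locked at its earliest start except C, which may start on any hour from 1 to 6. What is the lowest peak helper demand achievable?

7

C@1: h1:9  h2:7  h3:7  h4:2  h5:0  h6:0 → peak 9
C@2: h1:7  h2:9  h3:7  h4:2  h5:0  h6:0 → peak 9
C@3: h1:7  h2:7  h3:9  h4:2  h5:0  h6:0 → peak 9
C@4: h1:7  h2:7  h3:7  h4:4  h5:0  h6:0 → peak 7
C@5: h1:7  h2:7  h3:7  h4:2  h5:2  h6:0 → peak 7
C@6: h1:7  h2:7  h3:7  h4:2  h5:0  h6:2 → peak 7
Best is C@4, peak 7.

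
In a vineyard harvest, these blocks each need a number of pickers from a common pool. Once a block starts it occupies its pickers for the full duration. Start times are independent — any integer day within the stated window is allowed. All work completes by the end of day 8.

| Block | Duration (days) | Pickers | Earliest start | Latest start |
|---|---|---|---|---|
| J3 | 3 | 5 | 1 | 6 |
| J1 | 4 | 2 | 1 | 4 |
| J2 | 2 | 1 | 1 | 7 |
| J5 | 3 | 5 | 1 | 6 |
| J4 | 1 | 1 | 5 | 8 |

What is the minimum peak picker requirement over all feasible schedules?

7

Early-start (J3@1, J1@1, J2@1, J5@1, J4@5) gives peak 13: d1:13  d2:13  d3:12  d4:2  d5:1  d6:0  d7:0  d8:0.
Shift J2→4, J5→5.
Schedule J3@1, J1@1, J2@4, J5@5, J4@5: d1:7  d2:7  d3:7  d4:3  d5:7  d6:5  d7:5  d8:0 — peak 7.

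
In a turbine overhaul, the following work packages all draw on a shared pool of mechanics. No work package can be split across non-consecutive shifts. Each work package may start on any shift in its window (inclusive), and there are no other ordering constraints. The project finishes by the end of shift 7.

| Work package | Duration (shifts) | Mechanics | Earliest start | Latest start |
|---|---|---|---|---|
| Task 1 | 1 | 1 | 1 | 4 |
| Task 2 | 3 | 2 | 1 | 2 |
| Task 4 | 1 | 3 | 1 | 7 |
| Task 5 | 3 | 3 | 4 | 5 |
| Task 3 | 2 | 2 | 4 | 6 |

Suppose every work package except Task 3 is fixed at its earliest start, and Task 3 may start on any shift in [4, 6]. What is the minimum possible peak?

Task 3@4: s1:6  s2:2  s3:2  s4:5  s5:5  s6:3  s7:0 → peak 6
Task 3@5: s1:6  s2:2  s3:2  s4:3  s5:5  s6:5  s7:0 → peak 6
Task 3@6: s1:6  s2:2  s3:2  s4:3  s5:3  s6:5  s7:2 → peak 6
Best is Task 3@4, peak 6.

6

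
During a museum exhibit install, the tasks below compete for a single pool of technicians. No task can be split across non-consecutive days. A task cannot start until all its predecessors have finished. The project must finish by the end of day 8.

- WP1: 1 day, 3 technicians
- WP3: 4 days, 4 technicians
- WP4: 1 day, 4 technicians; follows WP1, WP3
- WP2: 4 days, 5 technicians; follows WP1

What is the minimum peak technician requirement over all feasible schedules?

9

Schedule WP1@1, WP3@1, WP4@5, WP2@2: d1:7  d2:9  d3:9  d4:9  d5:9  d6:0  d7:0  d8:0 — peak 9.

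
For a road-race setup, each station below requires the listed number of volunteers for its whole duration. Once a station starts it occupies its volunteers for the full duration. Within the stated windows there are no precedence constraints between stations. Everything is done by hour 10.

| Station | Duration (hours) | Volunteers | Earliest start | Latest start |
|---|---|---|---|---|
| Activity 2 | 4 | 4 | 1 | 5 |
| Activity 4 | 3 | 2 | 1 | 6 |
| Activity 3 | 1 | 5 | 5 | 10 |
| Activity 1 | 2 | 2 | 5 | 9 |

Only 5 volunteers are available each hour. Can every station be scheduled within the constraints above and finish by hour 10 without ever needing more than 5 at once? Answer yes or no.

yes

Schedule Activity 2@1, Activity 4@5, Activity 3@8, Activity 1@5: h1:4  h2:4  h3:4  h4:4  h5:4  h6:4  h7:2  h8:5  h9:0  h10:0 — peak 5 ≤ 5.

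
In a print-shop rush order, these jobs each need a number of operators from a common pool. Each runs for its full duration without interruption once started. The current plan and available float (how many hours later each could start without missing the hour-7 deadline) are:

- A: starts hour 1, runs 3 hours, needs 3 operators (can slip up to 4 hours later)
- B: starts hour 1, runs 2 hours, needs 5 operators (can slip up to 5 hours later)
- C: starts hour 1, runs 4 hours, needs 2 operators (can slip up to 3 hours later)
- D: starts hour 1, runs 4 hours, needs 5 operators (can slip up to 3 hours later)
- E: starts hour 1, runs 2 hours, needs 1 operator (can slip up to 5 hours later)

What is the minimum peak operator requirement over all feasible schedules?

Early-start (A@1, B@1, C@1, D@1, E@1) gives peak 16: h1:16  h2:16  h3:10  h4:7  h5:0  h6:0  h7:0.
Shift C→3, D→4, E→3.
Schedule A@1, B@1, C@3, D@4, E@3: h1:8  h2:8  h3:6  h4:8  h5:7  h6:7  h7:5 — peak 8.

8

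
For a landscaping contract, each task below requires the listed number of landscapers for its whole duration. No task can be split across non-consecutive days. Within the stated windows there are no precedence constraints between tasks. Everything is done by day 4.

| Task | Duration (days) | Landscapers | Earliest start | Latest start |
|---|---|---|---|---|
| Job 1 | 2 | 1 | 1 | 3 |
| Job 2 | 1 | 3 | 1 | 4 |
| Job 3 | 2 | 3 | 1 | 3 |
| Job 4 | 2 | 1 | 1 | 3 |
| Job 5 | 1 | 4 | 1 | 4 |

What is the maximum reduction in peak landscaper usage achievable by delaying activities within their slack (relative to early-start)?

7

Early-start peak: d1:12  d2:5  d3:0  d4:0 ⇒ 12.
Leveled (Job 1@1, Job 2@1, Job 3@2, Job 4@1, Job 5@4): d1:5  d2:5  d3:3  d4:4 ⇒ 5.
Reduction 12 − 5 = 7.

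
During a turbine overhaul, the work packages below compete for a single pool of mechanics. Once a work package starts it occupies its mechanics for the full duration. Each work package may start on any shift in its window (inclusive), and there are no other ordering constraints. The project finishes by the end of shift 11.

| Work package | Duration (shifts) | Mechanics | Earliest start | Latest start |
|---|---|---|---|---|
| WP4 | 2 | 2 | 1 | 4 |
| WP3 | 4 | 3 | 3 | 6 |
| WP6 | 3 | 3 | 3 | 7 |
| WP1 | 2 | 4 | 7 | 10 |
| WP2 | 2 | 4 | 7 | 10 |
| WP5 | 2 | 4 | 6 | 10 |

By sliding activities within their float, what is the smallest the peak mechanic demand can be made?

Early-start (WP4@1, WP3@3, WP6@3, WP1@7, WP2@7, WP5@6) gives peak 12: s1:2  s2:2  s3:6  s4:6  s5:6  s6:7  s7:12  s8:8  s9:0  s10:0  s11:0.
Shift WP1→8, WP2→10.
Schedule WP4@1, WP3@3, WP6@3, WP1@8, WP2@10, WP5@6: s1:2  s2:2  s3:6  s4:6  s5:6  s6:7  s7:4  s8:4  s9:4  s10:4  s11:4 — peak 7.

7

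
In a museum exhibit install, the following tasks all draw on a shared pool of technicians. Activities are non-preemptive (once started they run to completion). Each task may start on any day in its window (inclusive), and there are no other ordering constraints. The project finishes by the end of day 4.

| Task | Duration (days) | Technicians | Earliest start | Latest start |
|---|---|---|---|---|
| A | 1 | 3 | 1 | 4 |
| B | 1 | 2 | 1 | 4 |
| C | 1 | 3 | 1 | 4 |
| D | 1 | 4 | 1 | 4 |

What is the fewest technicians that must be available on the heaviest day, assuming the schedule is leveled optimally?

Early-start (A@1, B@1, C@1, D@1) gives peak 12: d1:12  d2:0  d3:0  d4:0.
Shift B→2, C→3, D→4.
Schedule A@1, B@2, C@3, D@4: d1:3  d2:2  d3:3  d4:4 — peak 4.

4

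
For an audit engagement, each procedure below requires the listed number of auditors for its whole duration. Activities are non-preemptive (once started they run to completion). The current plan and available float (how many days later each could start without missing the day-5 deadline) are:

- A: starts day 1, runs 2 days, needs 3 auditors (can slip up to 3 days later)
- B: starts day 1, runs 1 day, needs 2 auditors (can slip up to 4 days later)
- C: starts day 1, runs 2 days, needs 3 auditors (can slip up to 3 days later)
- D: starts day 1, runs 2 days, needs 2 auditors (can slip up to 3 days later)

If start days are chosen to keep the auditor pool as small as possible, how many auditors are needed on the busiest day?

Early-start (A@1, B@1, C@1, D@1) gives peak 10: d1:10  d2:8  d3:0  d4:0  d5:0.
Shift C→3, D→2.
Schedule A@1, B@1, C@3, D@2: d1:5  d2:5  d3:5  d4:3  d5:0 — peak 5.

5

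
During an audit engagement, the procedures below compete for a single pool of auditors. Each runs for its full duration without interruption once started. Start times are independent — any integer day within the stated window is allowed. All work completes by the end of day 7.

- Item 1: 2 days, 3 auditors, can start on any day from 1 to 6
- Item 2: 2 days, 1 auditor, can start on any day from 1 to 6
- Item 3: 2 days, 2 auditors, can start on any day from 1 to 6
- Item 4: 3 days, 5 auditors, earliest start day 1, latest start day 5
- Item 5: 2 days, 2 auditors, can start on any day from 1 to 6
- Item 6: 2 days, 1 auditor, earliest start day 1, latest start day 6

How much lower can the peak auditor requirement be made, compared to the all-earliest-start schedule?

9

Early-start peak: d1:14  d2:14  d3:5  d4:0  d5:0  d6:0  d7:0 ⇒ 14.
Leveled (Item 1@1, Item 2@1, Item 3@3, Item 4@5, Item 5@3, Item 6@1): d1:5  d2:5  d3:4  d4:4  d5:5  d6:5  d7:5 ⇒ 5.
Reduction 14 − 5 = 9.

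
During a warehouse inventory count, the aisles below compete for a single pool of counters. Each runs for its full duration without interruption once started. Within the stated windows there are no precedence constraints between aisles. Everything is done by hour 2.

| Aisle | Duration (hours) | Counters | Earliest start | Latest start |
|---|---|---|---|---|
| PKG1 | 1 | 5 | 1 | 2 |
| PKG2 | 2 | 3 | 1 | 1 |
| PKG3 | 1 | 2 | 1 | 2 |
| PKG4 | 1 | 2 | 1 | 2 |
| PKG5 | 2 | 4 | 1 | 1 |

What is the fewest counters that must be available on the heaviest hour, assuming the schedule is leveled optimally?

12

Early-start (PKG1@1, PKG2@1, PKG3@1, PKG4@1, PKG5@1) gives peak 16: h1:16  h2:7.
Shift PKG3→2, PKG4→2.
Schedule PKG1@1, PKG2@1, PKG3@2, PKG4@2, PKG5@1: h1:12  h2:11 — peak 12.
Total counter-hours = 23 over 2 hours ⇒ peak ≥ ⌈23/2⌉ = 12, so 12 is optimal.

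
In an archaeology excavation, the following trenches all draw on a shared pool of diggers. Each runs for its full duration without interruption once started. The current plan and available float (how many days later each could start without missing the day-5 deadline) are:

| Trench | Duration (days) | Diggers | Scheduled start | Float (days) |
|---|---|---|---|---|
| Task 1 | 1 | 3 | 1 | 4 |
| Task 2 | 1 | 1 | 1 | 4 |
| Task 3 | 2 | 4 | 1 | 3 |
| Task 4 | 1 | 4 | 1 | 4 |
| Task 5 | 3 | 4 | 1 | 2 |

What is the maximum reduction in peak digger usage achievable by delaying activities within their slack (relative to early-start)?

Early-start peak: d1:16  d2:8  d3:4  d4:0  d5:0 ⇒ 16.
Leveled (Task 1@1, Task 2@1, Task 3@1, Task 4@2, Task 5@3): d1:8  d2:8  d3:4  d4:4  d5:4 ⇒ 8.
Reduction 16 − 8 = 8.

8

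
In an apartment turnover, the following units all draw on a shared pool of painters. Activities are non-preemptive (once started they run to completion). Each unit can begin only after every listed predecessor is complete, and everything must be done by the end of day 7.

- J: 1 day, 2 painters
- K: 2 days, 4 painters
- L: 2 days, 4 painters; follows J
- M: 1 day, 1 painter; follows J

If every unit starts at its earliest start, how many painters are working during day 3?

At early start, day 3 has: L.
Demand: 4 = 4.

4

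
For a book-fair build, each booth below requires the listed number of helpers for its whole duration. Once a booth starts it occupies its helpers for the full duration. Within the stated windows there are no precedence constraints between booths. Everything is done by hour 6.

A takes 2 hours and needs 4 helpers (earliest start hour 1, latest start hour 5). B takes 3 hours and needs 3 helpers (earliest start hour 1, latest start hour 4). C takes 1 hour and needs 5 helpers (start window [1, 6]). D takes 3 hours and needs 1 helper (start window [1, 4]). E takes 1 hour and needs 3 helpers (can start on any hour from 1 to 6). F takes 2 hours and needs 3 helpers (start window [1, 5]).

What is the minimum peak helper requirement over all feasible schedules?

6

Early-start (A@1, B@1, C@1, D@1, E@1, F@1) gives peak 19: h1:19  h2:11  h3:4  h4:0  h5:0  h6:0.
Shift B→4, C→3, E→4, F→5.
Schedule A@1, B@4, C@3, D@1, E@4, F@5: h1:5  h2:5  h3:6  h4:6  h5:6  h6:6 — peak 6.
Total helper-hours = 34 over 6 hours ⇒ peak ≥ ⌈34/6⌉ = 6, so 6 is optimal.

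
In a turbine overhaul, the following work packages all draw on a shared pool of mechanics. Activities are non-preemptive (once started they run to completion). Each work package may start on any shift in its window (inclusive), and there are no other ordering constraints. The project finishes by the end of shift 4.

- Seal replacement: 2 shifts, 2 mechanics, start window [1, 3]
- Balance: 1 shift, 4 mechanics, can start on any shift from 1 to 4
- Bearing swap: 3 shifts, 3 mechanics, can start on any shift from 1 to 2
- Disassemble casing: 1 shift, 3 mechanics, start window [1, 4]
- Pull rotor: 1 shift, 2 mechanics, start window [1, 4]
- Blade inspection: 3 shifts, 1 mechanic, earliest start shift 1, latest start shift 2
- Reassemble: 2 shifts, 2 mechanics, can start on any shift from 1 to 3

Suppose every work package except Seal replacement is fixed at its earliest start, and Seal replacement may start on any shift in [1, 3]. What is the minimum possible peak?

15

Seal replacement@1: s1:17  s2:8  s3:4  s4:0 → peak 17
Seal replacement@2: s1:15  s2:8  s3:6  s4:0 → peak 15
Seal replacement@3: s1:15  s2:6  s3:6  s4:2 → peak 15
Best is Seal replacement@2, peak 15.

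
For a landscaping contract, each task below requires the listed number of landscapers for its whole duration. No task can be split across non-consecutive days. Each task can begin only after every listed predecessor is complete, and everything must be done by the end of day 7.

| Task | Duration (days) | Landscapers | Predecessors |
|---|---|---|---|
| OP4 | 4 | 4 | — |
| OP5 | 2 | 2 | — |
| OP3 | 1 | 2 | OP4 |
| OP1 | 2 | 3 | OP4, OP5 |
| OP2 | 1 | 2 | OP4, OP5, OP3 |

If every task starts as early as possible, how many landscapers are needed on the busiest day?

Early-start schedule: OP4@1, OP5@1, OP3@5, OP1@5, OP2@6.
Load per day: day 1: 6, day 2: 6, day 3: 4, day 4: 4, day 5: 5, day 6: 5, day 7: 0.
Peak is 6.

6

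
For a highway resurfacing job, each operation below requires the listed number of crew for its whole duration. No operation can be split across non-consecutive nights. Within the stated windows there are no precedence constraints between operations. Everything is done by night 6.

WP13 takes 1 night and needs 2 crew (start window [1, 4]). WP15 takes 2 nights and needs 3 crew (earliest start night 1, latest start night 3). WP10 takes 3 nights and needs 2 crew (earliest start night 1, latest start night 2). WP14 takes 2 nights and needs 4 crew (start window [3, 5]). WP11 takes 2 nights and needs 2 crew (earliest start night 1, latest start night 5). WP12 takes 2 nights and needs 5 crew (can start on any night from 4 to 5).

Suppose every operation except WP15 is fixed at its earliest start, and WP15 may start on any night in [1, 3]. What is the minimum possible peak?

9

WP15@1: n1:9  n2:7  n3:6  n4:9  n5:5  n6:0 → peak 9
WP15@2: n1:6  n2:7  n3:9  n4:9  n5:5  n6:0 → peak 9
WP15@3: n1:6  n2:4  n3:9  n4:12  n5:5  n6:0 → peak 12
Best is WP15@1, peak 9.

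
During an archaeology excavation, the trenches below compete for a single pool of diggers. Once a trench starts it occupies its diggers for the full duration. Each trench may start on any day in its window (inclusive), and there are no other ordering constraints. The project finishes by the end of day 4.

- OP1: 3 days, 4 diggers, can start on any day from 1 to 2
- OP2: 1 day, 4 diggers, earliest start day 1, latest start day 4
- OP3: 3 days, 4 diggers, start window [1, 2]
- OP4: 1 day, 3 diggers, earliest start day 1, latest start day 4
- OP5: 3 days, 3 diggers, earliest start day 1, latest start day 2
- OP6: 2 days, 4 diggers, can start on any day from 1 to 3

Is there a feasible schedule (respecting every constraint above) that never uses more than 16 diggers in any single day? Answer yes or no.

Schedule OP1@1, OP2@1, OP3@1, OP4@1, OP5@2, OP6@2: d1:15  d2:15  d3:15  d4:3 — peak 15 ≤ 16.

yes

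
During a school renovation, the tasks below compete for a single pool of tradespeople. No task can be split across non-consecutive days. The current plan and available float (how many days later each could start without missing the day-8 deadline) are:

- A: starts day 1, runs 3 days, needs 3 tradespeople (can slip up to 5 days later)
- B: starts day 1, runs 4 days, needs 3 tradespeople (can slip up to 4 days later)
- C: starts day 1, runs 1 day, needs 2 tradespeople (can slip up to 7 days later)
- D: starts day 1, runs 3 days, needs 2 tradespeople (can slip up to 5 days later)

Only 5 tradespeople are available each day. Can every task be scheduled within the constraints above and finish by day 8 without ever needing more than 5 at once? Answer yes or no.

Schedule A@1, B@4, C@1, D@2: d1:5  d2:5  d3:5  d4:5  d5:3  d6:3  d7:3  d8:0 — peak 5 ≤ 5.

yes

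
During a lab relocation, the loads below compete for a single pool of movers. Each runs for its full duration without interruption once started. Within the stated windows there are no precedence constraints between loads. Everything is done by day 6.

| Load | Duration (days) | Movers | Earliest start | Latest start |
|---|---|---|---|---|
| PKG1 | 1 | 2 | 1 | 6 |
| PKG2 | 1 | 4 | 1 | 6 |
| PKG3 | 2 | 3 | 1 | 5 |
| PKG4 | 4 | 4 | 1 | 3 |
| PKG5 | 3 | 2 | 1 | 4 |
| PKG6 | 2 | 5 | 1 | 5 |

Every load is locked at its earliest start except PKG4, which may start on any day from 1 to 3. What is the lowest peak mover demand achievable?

16

PKG4@1: d1:20  d2:14  d3:6  d4:4  d5:0  d6:0 → peak 20
PKG4@2: d1:16  d2:14  d3:6  d4:4  d5:4  d6:0 → peak 16
PKG4@3: d1:16  d2:10  d3:6  d4:4  d5:4  d6:4 → peak 16
Best is PKG4@2, peak 16.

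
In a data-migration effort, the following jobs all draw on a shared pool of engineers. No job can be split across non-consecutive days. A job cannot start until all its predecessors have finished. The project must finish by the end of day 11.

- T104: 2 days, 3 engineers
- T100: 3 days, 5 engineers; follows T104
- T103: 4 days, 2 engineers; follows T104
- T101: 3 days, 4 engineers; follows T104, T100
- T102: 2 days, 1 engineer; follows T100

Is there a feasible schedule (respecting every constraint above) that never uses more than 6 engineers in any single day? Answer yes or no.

yes

Schedule T104@1, T100@3, T103@6, T101@6, T102@9: d1:3  d2:3  d3:5  d4:5  d5:5  d6:6  d7:6  d8:6  d9:3  d10:1  d11:0 — peak 6 ≤ 6.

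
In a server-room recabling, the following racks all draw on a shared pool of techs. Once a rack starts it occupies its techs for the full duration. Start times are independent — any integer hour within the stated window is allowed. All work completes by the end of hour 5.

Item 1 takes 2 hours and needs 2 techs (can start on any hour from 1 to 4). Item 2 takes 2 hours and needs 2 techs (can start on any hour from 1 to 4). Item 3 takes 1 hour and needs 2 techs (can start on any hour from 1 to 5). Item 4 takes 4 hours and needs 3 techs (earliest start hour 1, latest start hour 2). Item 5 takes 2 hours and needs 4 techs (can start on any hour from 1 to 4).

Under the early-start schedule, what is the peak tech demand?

Early-start schedule: Item 1@1, Item 2@1, Item 3@1, Item 4@1, Item 5@1.
Load per hour: hour 1: 13, hour 2: 11, hour 3: 3, hour 4: 3, hour 5: 0.
Peak is 13.

13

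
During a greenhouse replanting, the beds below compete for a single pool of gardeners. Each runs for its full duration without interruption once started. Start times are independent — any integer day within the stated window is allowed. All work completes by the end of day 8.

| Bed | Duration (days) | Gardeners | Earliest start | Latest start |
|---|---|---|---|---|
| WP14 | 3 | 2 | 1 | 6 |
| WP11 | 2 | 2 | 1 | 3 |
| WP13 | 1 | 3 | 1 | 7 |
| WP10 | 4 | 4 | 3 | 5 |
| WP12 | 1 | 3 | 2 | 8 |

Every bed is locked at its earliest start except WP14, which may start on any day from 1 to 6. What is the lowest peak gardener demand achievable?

6

WP14@1: d1:7  d2:7  d3:6  d4:4  d5:4  d6:4  d7:0  d8:0 → peak 7
WP14@2: d1:5  d2:7  d3:6  d4:6  d5:4  d6:4  d7:0  d8:0 → peak 7
WP14@3: d1:5  d2:5  d3:6  d4:6  d5:6  d6:4  d7:0  d8:0 → peak 6
WP14@4: d1:5  d2:5  d3:4  d4:6  d5:6  d6:6  d7:0  d8:0 → peak 6
WP14@5: d1:5  d2:5  d3:4  d4:4  d5:6  d6:6  d7:2  d8:0 → peak 6
WP14@6: d1:5  d2:5  d3:4  d4:4  d5:4  d6:6  d7:2  d8:2 → peak 6
Best is WP14@3, peak 6.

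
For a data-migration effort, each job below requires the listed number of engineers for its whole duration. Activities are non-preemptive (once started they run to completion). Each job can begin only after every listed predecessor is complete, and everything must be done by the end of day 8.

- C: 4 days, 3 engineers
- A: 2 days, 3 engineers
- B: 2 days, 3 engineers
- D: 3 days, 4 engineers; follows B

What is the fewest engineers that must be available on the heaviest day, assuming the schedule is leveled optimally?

6

Early-start (C@1, A@1, B@1, D@3) gives peak 9: d1:9  d2:9  d3:7  d4:7  d5:4  d6:0  d7:0  d8:0.
Shift B→3, D→5.
Schedule C@1, A@1, B@3, D@5: d1:6  d2:6  d3:6  d4:6  d5:4  d6:4  d7:4  d8:0 — peak 6.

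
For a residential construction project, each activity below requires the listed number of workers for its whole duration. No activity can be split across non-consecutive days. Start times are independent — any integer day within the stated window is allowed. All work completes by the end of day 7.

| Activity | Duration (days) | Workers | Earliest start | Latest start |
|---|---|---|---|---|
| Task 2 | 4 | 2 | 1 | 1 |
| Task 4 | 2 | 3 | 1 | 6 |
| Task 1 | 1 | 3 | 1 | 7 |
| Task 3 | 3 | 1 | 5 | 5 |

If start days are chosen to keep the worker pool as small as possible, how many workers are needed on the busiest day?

Early-start (Task 2@1, Task 4@1, Task 1@1, Task 3@5) gives peak 8: d1:8  d2:5  d3:2  d4:2  d5:1  d6:1  d7:1.
Shift Task 4→5, Task 1→7.
Schedule Task 2@1, Task 4@5, Task 1@7, Task 3@5: d1:2  d2:2  d3:2  d4:2  d5:4  d6:4  d7:4 — peak 4.

4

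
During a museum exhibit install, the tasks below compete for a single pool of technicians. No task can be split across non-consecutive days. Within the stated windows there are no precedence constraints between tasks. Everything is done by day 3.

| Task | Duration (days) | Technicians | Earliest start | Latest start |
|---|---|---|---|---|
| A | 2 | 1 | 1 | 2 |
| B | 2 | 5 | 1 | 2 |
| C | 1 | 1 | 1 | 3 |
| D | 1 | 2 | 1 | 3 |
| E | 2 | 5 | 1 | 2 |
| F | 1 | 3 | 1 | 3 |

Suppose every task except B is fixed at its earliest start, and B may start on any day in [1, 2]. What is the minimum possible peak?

B@1: d1:17  d2:11  d3:0 → peak 17
B@2: d1:12  d2:11  d3:5 → peak 12
Best is B@2, peak 12.

12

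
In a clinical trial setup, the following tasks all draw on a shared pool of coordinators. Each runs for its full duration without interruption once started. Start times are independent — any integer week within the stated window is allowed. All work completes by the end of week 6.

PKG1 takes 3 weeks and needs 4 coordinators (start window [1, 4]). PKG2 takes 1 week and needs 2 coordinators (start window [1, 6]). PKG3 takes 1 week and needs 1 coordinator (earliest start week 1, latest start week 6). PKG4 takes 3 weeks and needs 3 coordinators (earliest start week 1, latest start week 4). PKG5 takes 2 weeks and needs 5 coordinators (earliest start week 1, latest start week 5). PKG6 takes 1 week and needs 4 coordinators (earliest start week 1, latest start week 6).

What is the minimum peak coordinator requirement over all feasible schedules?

7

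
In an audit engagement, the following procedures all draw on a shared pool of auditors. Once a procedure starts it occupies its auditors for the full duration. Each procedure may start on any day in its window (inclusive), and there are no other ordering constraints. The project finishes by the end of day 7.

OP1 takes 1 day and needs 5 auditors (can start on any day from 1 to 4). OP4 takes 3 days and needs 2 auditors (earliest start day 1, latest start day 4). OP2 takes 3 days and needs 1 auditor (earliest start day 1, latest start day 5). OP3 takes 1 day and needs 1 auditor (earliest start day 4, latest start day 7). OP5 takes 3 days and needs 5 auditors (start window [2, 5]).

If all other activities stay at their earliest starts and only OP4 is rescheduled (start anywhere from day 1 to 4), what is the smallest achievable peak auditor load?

8

OP4@1: d1:8  d2:8  d3:8  d4:6  d5:0  d6:0  d7:0 → peak 8
OP4@2: d1:6  d2:8  d3:8  d4:8  d5:0  d6:0  d7:0 → peak 8
OP4@3: d1:6  d2:6  d3:8  d4:8  d5:2  d6:0  d7:0 → peak 8
OP4@4: d1:6  d2:6  d3:6  d4:8  d5:2  d6:2  d7:0 → peak 8
Best is OP4@1, peak 8.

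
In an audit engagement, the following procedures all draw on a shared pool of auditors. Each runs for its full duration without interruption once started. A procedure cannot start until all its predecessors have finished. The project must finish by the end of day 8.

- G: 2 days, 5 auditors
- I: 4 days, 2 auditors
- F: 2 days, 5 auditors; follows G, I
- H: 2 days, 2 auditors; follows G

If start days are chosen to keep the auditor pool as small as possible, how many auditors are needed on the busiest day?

5

Early-start (G@1, I@1, F@5, H@3) gives peak 7: d1:7  d2:7  d3:4  d4:4  d5:5  d6:5  d7:0  d8:0.
Shift I→3, F→7.
Schedule G@1, I@3, F@7, H@3: d1:5  d2:5  d3:4  d4:4  d5:2  d6:2  d7:5  d8:5 — peak 5.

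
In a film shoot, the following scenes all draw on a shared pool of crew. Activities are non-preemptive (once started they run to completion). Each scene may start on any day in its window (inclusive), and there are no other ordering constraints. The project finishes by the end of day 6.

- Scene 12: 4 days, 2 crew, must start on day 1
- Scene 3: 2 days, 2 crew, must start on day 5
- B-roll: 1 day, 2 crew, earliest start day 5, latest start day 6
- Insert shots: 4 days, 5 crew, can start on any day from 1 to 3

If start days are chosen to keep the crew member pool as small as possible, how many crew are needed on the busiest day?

Schedule Scene 12@1, Scene 3@5, B-roll@5, Insert shots@1: d1:7  d2:7  d3:7  d4:7  d5:4  d6:2 — peak 7.
No arrangement of the 6 feasible schedules does better.

7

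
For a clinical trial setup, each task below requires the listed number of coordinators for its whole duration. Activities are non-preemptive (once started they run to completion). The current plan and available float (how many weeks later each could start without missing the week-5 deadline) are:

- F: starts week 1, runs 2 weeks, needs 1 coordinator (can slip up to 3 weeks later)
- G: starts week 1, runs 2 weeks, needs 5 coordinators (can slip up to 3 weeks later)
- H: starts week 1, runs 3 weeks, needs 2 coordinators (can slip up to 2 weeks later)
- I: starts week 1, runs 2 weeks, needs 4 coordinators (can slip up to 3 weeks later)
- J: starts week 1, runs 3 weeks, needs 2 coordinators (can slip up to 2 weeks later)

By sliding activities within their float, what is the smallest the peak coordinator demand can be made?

7

Early-start (F@1, G@1, H@1, I@1, J@1) gives peak 14: w1:14  w2:14  w3:4  w4:0  w5:0.
Shift G→4, J→3.
Schedule F@1, G@4, H@1, I@1, J@3: w1:7  w2:7  w3:4  w4:7  w5:7 — peak 7.
Total coordinator-weeks = 32 over 5 weeks ⇒ peak ≥ ⌈32/5⌉ = 7, so 7 is optimal.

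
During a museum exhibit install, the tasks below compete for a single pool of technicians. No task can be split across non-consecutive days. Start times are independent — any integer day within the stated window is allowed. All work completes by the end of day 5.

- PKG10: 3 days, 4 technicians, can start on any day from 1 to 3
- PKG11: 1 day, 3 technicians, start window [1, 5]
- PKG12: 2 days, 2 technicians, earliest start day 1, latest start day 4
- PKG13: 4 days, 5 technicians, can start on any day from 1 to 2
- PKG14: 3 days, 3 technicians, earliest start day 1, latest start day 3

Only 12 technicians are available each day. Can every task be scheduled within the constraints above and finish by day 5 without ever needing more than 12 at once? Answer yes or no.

yes

Schedule PKG10@1, PKG11@1, PKG12@1, PKG13@2, PKG14@3: d1:9  d2:11  d3:12  d4:8  d5:8 — peak 12 ≤ 12.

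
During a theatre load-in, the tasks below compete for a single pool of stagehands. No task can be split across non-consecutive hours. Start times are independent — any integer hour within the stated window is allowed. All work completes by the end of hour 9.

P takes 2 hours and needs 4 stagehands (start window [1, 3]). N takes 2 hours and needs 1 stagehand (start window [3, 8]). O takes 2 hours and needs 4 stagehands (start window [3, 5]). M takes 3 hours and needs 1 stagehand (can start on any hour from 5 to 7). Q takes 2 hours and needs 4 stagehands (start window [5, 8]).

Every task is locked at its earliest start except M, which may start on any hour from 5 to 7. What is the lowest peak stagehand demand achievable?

M@5: h1:4  h2:4  h3:5  h4:5  h5:5  h6:5  h7:1  h8:0  h9:0 → peak 5
M@6: h1:4  h2:4  h3:5  h4:5  h5:4  h6:5  h7:1  h8:1  h9:0 → peak 5
M@7: h1:4  h2:4  h3:5  h4:5  h5:4  h6:4  h7:1  h8:1  h9:1 → peak 5
Best is M@5, peak 5.

5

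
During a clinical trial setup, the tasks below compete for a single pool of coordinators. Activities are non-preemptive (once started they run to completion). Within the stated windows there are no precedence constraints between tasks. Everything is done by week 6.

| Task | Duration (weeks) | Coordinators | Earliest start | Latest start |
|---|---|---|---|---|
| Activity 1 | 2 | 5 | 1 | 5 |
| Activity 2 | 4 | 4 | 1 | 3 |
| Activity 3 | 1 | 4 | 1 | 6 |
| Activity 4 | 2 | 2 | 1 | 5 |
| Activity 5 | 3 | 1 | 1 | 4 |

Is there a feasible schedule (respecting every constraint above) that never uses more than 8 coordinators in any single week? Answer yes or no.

yes

Schedule Activity 1@1, Activity 2@3, Activity 3@3, Activity 4@1, Activity 5@4: w1:7  w2:7  w3:8  w4:5  w5:5  w6:5 — peak 8 ≤ 8.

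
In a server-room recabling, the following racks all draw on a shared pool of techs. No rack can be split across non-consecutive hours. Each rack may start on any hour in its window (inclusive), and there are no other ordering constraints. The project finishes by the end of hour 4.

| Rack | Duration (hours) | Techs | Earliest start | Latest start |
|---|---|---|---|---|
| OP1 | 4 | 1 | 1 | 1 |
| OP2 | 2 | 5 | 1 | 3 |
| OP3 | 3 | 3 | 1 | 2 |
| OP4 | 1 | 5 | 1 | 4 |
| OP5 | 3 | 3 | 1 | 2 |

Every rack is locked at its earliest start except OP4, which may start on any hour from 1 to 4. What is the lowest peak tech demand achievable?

OP4@1: h1:17  h2:12  h3:7  h4:1 → peak 17
OP4@2: h1:12  h2:17  h3:7  h4:1 → peak 17
OP4@3: h1:12  h2:12  h3:12  h4:1 → peak 12
OP4@4: h1:12  h2:12  h3:7  h4:6 → peak 12
Best is OP4@3, peak 12.

12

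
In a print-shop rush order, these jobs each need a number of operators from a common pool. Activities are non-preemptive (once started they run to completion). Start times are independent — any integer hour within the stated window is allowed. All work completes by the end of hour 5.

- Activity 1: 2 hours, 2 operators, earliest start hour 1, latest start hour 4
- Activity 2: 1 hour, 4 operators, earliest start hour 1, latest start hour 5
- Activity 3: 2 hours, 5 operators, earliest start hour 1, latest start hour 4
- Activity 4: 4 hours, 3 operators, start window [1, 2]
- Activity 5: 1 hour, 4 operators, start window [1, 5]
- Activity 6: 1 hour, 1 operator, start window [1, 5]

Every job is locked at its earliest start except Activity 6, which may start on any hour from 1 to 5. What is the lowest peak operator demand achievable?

Activity 6@1: h1:19  h2:10  h3:3  h4:3  h5:0 → peak 19
Activity 6@2: h1:18  h2:11  h3:3  h4:3  h5:0 → peak 18
Activity 6@3: h1:18  h2:10  h3:4  h4:3  h5:0 → peak 18
Activity 6@4: h1:18  h2:10  h3:3  h4:4  h5:0 → peak 18
Activity 6@5: h1:18  h2:10  h3:3  h4:3  h5:1 → peak 18
Best is Activity 6@2, peak 18.

18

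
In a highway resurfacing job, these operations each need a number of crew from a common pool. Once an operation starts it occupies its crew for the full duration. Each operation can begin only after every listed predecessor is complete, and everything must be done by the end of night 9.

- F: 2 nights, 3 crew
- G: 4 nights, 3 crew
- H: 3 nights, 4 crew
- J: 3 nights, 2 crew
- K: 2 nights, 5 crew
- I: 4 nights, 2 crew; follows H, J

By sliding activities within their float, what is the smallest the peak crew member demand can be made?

Early-start (F@1, G@1, H@1, J@1, K@1, I@4) gives peak 17: n1:17  n2:17  n3:9  n4:5  n5:2  n6:2  n7:2  n8:0  n9:0.
Shift G→4, J→3, K→8, I→6.
Schedule F@1, G@4, H@1, J@3, K@8, I@6: n1:7  n2:7  n3:6  n4:5  n5:5  n6:5  n7:5  n8:7  n9:7 — peak 7.

7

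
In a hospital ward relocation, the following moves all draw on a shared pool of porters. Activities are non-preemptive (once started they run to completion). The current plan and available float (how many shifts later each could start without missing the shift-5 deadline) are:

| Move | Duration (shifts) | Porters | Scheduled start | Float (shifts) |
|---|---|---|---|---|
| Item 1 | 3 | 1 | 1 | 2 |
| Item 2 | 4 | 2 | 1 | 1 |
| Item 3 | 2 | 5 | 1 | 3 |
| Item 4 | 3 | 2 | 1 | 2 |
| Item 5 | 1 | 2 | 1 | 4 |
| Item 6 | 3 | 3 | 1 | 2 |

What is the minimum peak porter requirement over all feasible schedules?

8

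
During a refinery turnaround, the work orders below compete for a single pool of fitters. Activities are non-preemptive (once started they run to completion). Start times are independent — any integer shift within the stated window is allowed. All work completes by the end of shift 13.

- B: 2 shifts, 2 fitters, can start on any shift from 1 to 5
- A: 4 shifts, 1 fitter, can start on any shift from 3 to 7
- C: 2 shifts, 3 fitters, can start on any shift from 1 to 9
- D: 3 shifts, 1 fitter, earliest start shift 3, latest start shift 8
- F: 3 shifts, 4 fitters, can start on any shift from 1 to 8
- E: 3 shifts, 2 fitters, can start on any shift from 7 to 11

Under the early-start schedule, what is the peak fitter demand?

Early-start schedule: B@1, A@3, C@1, D@3, F@1, E@7.
Load per shift: shift 1: 9, shift 2: 9, shift 3: 6, shift 4: 2, shift 5: 2, shift 6: 1, shift 7: 2, shift 8: 2, shift 9: 2, shift 10: 0, shift 11: 0, shift 12: 0, shift 13: 0.
Peak is 9.

9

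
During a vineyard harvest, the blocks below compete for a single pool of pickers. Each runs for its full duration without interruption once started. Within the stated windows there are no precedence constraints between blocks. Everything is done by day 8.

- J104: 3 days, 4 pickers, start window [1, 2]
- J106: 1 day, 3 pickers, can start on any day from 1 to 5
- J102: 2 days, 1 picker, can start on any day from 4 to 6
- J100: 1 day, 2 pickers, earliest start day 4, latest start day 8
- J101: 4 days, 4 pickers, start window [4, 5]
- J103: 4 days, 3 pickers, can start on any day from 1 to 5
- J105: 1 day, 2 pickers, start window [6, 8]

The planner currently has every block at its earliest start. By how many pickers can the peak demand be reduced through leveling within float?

3

Early-start peak: d1:10  d2:7  d3:7  d4:10  d5:5  d6:6  d7:4  d8:0 ⇒ 10.
Leveled (J104@1, J106@1, J102@6, J100@4, J101@5, J103@2, J105@6): d1:7  d2:7  d3:7  d4:5  d5:7  d6:7  d7:5  d8:4 ⇒ 7.
Reduction 10 − 7 = 3.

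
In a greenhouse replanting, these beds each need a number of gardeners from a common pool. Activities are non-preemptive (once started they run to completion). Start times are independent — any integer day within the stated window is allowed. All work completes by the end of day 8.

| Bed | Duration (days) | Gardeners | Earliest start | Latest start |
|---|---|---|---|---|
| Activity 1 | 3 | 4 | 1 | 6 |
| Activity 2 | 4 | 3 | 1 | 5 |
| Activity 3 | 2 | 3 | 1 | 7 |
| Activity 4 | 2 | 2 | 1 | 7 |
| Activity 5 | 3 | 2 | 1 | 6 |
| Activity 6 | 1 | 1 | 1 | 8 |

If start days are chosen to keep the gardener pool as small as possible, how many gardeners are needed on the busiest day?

6

Early-start (Activity 1@1, Activity 2@1, Activity 3@1, Activity 4@1, Activity 5@1, Activity 6@1) gives peak 15: d1:15  d2:14  d3:9  d4:3  d5:0  d6:0  d7:0  d8:0.
Shift Activity 2→4, Activity 3→4, Activity 5→6, Activity 6→3.
Schedule Activity 1@1, Activity 2@4, Activity 3@4, Activity 4@1, Activity 5@6, Activity 6@3: d1:6  d2:6  d3:5  d4:6  d5:6  d6:5  d7:5  d8:2 — peak 6.
Total gardener-days = 41 over 8 days ⇒ peak ≥ ⌈41/8⌉ = 6, so 6 is optimal.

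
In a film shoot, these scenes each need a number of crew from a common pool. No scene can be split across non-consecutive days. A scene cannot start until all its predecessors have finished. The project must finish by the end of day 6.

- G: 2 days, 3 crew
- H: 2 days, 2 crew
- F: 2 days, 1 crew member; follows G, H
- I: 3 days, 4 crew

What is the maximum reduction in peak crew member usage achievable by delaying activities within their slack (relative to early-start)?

Early-start peak: d1:9  d2:9  d3:5  d4:1  d5:0  d6:0 ⇒ 9.
Leveled (G@1, H@1, F@3, I@3): d1:5  d2:5  d3:5  d4:5  d5:4  d6:0 ⇒ 5.
Reduction 9 − 5 = 4.

4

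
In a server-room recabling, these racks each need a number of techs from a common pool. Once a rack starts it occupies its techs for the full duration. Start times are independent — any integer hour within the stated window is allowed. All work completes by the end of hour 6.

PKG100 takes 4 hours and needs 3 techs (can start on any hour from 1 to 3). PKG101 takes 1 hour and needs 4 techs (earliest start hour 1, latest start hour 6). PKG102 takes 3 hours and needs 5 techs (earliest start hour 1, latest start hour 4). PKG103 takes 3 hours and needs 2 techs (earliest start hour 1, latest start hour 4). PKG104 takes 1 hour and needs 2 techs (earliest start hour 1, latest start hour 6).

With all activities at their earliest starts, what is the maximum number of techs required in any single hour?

Early-start schedule: PKG100@1, PKG101@1, PKG102@1, PKG103@1, PKG104@1.
Load per hour: hour 1: 16, hour 2: 10, hour 3: 10, hour 4: 3, hour 5: 0, hour 6: 0.
Peak is 16.

16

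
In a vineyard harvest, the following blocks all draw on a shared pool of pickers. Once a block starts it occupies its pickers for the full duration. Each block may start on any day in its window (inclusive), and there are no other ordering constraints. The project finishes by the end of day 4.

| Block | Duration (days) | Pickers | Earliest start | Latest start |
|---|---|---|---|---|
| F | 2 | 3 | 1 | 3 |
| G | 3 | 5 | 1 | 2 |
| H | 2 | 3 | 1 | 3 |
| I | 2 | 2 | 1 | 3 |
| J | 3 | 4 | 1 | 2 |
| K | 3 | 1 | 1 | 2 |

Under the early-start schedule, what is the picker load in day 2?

At early start, day 2 has: F, G, H, I, J, K.
Demand: 3 + 5 + 3 + 2 + 4 + 1 = 18.

18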